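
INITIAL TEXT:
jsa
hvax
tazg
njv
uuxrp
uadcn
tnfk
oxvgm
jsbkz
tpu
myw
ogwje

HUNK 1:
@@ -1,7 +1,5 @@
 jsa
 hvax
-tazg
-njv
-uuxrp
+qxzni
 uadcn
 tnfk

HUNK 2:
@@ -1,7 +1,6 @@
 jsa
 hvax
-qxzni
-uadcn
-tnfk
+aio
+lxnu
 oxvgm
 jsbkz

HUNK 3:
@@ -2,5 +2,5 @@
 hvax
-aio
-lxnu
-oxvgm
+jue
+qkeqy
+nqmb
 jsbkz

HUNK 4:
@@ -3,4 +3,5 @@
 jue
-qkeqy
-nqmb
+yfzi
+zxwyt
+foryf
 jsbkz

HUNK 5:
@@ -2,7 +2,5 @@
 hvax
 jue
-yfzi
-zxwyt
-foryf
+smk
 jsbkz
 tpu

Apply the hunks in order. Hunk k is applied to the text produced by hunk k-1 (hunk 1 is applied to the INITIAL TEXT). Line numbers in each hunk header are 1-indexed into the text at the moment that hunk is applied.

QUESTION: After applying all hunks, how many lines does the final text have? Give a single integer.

Answer: 8

Derivation:
Hunk 1: at line 1 remove [tazg,njv,uuxrp] add [qxzni] -> 10 lines: jsa hvax qxzni uadcn tnfk oxvgm jsbkz tpu myw ogwje
Hunk 2: at line 1 remove [qxzni,uadcn,tnfk] add [aio,lxnu] -> 9 lines: jsa hvax aio lxnu oxvgm jsbkz tpu myw ogwje
Hunk 3: at line 2 remove [aio,lxnu,oxvgm] add [jue,qkeqy,nqmb] -> 9 lines: jsa hvax jue qkeqy nqmb jsbkz tpu myw ogwje
Hunk 4: at line 3 remove [qkeqy,nqmb] add [yfzi,zxwyt,foryf] -> 10 lines: jsa hvax jue yfzi zxwyt foryf jsbkz tpu myw ogwje
Hunk 5: at line 2 remove [yfzi,zxwyt,foryf] add [smk] -> 8 lines: jsa hvax jue smk jsbkz tpu myw ogwje
Final line count: 8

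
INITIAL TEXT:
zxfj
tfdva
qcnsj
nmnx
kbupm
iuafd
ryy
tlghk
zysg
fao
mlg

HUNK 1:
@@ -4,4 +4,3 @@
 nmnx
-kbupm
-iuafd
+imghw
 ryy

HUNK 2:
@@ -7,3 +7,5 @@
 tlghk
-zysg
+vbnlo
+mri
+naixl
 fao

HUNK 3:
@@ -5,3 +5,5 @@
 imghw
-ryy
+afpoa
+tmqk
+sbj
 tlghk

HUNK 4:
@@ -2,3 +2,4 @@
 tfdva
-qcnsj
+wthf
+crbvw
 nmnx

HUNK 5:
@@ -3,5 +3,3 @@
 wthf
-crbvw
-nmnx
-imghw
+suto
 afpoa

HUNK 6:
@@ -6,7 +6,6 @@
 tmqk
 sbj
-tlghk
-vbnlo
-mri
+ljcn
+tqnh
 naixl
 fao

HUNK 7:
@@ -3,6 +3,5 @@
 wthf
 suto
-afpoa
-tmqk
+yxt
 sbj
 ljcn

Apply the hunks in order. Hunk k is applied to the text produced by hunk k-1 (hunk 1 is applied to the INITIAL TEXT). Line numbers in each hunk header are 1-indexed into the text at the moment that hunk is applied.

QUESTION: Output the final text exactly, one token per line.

Hunk 1: at line 4 remove [kbupm,iuafd] add [imghw] -> 10 lines: zxfj tfdva qcnsj nmnx imghw ryy tlghk zysg fao mlg
Hunk 2: at line 7 remove [zysg] add [vbnlo,mri,naixl] -> 12 lines: zxfj tfdva qcnsj nmnx imghw ryy tlghk vbnlo mri naixl fao mlg
Hunk 3: at line 5 remove [ryy] add [afpoa,tmqk,sbj] -> 14 lines: zxfj tfdva qcnsj nmnx imghw afpoa tmqk sbj tlghk vbnlo mri naixl fao mlg
Hunk 4: at line 2 remove [qcnsj] add [wthf,crbvw] -> 15 lines: zxfj tfdva wthf crbvw nmnx imghw afpoa tmqk sbj tlghk vbnlo mri naixl fao mlg
Hunk 5: at line 3 remove [crbvw,nmnx,imghw] add [suto] -> 13 lines: zxfj tfdva wthf suto afpoa tmqk sbj tlghk vbnlo mri naixl fao mlg
Hunk 6: at line 6 remove [tlghk,vbnlo,mri] add [ljcn,tqnh] -> 12 lines: zxfj tfdva wthf suto afpoa tmqk sbj ljcn tqnh naixl fao mlg
Hunk 7: at line 3 remove [afpoa,tmqk] add [yxt] -> 11 lines: zxfj tfdva wthf suto yxt sbj ljcn tqnh naixl fao mlg

Answer: zxfj
tfdva
wthf
suto
yxt
sbj
ljcn
tqnh
naixl
fao
mlg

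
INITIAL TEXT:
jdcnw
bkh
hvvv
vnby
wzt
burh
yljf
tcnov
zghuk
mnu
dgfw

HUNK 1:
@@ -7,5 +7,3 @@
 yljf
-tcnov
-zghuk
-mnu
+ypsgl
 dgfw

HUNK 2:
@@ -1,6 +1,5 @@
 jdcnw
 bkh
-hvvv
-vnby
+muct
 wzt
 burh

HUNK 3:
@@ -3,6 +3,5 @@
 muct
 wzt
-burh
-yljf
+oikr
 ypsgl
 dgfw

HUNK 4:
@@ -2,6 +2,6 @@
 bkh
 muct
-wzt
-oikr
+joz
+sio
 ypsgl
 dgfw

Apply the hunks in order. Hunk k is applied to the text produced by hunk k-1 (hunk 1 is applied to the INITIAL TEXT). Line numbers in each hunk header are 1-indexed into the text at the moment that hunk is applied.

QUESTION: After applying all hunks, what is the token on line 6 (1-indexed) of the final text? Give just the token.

Answer: ypsgl

Derivation:
Hunk 1: at line 7 remove [tcnov,zghuk,mnu] add [ypsgl] -> 9 lines: jdcnw bkh hvvv vnby wzt burh yljf ypsgl dgfw
Hunk 2: at line 1 remove [hvvv,vnby] add [muct] -> 8 lines: jdcnw bkh muct wzt burh yljf ypsgl dgfw
Hunk 3: at line 3 remove [burh,yljf] add [oikr] -> 7 lines: jdcnw bkh muct wzt oikr ypsgl dgfw
Hunk 4: at line 2 remove [wzt,oikr] add [joz,sio] -> 7 lines: jdcnw bkh muct joz sio ypsgl dgfw
Final line 6: ypsgl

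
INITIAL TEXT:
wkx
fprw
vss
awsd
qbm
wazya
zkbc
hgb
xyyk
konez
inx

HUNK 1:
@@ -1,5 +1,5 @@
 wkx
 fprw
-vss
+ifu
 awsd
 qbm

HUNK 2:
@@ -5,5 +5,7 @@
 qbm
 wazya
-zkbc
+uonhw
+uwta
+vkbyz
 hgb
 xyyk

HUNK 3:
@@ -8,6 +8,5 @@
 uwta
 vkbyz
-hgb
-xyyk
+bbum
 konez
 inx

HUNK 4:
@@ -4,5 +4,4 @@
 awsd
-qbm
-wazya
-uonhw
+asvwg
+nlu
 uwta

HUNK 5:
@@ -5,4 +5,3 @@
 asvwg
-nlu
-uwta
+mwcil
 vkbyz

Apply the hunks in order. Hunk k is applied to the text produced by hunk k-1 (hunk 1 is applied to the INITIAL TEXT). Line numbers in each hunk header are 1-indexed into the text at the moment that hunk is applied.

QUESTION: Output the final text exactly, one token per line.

Answer: wkx
fprw
ifu
awsd
asvwg
mwcil
vkbyz
bbum
konez
inx

Derivation:
Hunk 1: at line 1 remove [vss] add [ifu] -> 11 lines: wkx fprw ifu awsd qbm wazya zkbc hgb xyyk konez inx
Hunk 2: at line 5 remove [zkbc] add [uonhw,uwta,vkbyz] -> 13 lines: wkx fprw ifu awsd qbm wazya uonhw uwta vkbyz hgb xyyk konez inx
Hunk 3: at line 8 remove [hgb,xyyk] add [bbum] -> 12 lines: wkx fprw ifu awsd qbm wazya uonhw uwta vkbyz bbum konez inx
Hunk 4: at line 4 remove [qbm,wazya,uonhw] add [asvwg,nlu] -> 11 lines: wkx fprw ifu awsd asvwg nlu uwta vkbyz bbum konez inx
Hunk 5: at line 5 remove [nlu,uwta] add [mwcil] -> 10 lines: wkx fprw ifu awsd asvwg mwcil vkbyz bbum konez inx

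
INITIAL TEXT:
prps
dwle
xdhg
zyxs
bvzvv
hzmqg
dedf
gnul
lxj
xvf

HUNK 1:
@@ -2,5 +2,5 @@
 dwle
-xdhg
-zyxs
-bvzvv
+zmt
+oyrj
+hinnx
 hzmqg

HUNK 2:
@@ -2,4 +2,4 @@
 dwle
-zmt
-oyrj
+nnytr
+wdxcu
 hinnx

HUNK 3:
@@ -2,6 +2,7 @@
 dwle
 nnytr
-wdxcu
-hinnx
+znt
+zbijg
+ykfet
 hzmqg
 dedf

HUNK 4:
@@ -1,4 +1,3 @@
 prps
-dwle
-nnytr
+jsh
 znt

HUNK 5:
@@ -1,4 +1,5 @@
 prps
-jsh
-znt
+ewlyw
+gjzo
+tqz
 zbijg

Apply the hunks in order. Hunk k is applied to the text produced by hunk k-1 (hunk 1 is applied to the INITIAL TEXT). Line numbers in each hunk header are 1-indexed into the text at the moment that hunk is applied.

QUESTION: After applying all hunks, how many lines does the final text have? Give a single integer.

Hunk 1: at line 2 remove [xdhg,zyxs,bvzvv] add [zmt,oyrj,hinnx] -> 10 lines: prps dwle zmt oyrj hinnx hzmqg dedf gnul lxj xvf
Hunk 2: at line 2 remove [zmt,oyrj] add [nnytr,wdxcu] -> 10 lines: prps dwle nnytr wdxcu hinnx hzmqg dedf gnul lxj xvf
Hunk 3: at line 2 remove [wdxcu,hinnx] add [znt,zbijg,ykfet] -> 11 lines: prps dwle nnytr znt zbijg ykfet hzmqg dedf gnul lxj xvf
Hunk 4: at line 1 remove [dwle,nnytr] add [jsh] -> 10 lines: prps jsh znt zbijg ykfet hzmqg dedf gnul lxj xvf
Hunk 5: at line 1 remove [jsh,znt] add [ewlyw,gjzo,tqz] -> 11 lines: prps ewlyw gjzo tqz zbijg ykfet hzmqg dedf gnul lxj xvf
Final line count: 11

Answer: 11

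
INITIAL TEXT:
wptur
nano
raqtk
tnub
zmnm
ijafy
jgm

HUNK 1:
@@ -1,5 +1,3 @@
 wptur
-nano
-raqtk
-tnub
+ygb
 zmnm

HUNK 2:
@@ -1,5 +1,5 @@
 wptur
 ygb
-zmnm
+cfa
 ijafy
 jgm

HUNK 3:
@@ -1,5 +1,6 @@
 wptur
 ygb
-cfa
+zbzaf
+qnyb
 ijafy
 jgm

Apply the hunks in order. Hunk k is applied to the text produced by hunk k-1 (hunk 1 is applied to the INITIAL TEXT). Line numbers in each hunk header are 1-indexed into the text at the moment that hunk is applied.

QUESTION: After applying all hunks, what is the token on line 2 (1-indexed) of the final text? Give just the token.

Answer: ygb

Derivation:
Hunk 1: at line 1 remove [nano,raqtk,tnub] add [ygb] -> 5 lines: wptur ygb zmnm ijafy jgm
Hunk 2: at line 1 remove [zmnm] add [cfa] -> 5 lines: wptur ygb cfa ijafy jgm
Hunk 3: at line 1 remove [cfa] add [zbzaf,qnyb] -> 6 lines: wptur ygb zbzaf qnyb ijafy jgm
Final line 2: ygb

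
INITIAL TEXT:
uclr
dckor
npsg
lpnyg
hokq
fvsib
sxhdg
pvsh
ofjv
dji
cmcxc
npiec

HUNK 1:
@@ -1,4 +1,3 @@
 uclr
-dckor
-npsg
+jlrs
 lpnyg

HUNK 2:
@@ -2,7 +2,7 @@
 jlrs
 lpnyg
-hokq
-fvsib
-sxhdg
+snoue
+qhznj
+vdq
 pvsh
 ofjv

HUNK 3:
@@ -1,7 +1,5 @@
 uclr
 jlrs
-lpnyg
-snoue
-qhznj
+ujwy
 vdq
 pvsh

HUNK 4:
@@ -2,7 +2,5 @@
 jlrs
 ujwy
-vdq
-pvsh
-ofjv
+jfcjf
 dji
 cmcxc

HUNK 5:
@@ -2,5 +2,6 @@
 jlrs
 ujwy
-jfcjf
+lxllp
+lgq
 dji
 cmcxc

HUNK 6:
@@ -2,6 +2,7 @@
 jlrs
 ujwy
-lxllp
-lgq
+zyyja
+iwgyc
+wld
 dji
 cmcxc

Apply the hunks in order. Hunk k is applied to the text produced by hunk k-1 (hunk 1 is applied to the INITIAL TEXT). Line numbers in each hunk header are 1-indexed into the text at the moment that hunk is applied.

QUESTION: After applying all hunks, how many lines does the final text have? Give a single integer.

Hunk 1: at line 1 remove [dckor,npsg] add [jlrs] -> 11 lines: uclr jlrs lpnyg hokq fvsib sxhdg pvsh ofjv dji cmcxc npiec
Hunk 2: at line 2 remove [hokq,fvsib,sxhdg] add [snoue,qhznj,vdq] -> 11 lines: uclr jlrs lpnyg snoue qhznj vdq pvsh ofjv dji cmcxc npiec
Hunk 3: at line 1 remove [lpnyg,snoue,qhznj] add [ujwy] -> 9 lines: uclr jlrs ujwy vdq pvsh ofjv dji cmcxc npiec
Hunk 4: at line 2 remove [vdq,pvsh,ofjv] add [jfcjf] -> 7 lines: uclr jlrs ujwy jfcjf dji cmcxc npiec
Hunk 5: at line 2 remove [jfcjf] add [lxllp,lgq] -> 8 lines: uclr jlrs ujwy lxllp lgq dji cmcxc npiec
Hunk 6: at line 2 remove [lxllp,lgq] add [zyyja,iwgyc,wld] -> 9 lines: uclr jlrs ujwy zyyja iwgyc wld dji cmcxc npiec
Final line count: 9

Answer: 9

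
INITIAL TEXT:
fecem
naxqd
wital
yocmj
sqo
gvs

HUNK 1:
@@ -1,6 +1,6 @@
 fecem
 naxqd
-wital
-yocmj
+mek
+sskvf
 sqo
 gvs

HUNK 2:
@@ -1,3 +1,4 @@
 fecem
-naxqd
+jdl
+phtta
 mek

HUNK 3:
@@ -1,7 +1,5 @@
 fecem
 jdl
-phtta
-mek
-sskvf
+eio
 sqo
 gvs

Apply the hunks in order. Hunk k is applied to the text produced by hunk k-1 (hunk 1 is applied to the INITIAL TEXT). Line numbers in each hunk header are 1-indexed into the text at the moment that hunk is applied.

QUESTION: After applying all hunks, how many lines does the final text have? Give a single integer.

Hunk 1: at line 1 remove [wital,yocmj] add [mek,sskvf] -> 6 lines: fecem naxqd mek sskvf sqo gvs
Hunk 2: at line 1 remove [naxqd] add [jdl,phtta] -> 7 lines: fecem jdl phtta mek sskvf sqo gvs
Hunk 3: at line 1 remove [phtta,mek,sskvf] add [eio] -> 5 lines: fecem jdl eio sqo gvs
Final line count: 5

Answer: 5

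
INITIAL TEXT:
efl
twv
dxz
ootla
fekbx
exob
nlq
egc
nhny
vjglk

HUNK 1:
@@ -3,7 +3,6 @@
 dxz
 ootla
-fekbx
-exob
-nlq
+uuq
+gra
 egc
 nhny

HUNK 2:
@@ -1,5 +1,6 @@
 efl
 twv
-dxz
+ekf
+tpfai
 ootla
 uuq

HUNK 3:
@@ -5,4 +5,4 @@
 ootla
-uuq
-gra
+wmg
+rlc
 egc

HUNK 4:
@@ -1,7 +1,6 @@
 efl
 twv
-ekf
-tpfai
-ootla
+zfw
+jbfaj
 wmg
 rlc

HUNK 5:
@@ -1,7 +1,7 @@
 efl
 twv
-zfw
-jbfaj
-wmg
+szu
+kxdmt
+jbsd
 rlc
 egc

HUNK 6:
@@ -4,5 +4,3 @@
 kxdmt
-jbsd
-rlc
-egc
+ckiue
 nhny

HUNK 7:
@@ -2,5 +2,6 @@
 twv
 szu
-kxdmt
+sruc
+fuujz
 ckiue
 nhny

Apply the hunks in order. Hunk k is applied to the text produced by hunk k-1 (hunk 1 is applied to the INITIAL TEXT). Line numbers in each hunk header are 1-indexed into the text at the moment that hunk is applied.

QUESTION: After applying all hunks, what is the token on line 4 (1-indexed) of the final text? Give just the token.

Hunk 1: at line 3 remove [fekbx,exob,nlq] add [uuq,gra] -> 9 lines: efl twv dxz ootla uuq gra egc nhny vjglk
Hunk 2: at line 1 remove [dxz] add [ekf,tpfai] -> 10 lines: efl twv ekf tpfai ootla uuq gra egc nhny vjglk
Hunk 3: at line 5 remove [uuq,gra] add [wmg,rlc] -> 10 lines: efl twv ekf tpfai ootla wmg rlc egc nhny vjglk
Hunk 4: at line 1 remove [ekf,tpfai,ootla] add [zfw,jbfaj] -> 9 lines: efl twv zfw jbfaj wmg rlc egc nhny vjglk
Hunk 5: at line 1 remove [zfw,jbfaj,wmg] add [szu,kxdmt,jbsd] -> 9 lines: efl twv szu kxdmt jbsd rlc egc nhny vjglk
Hunk 6: at line 4 remove [jbsd,rlc,egc] add [ckiue] -> 7 lines: efl twv szu kxdmt ckiue nhny vjglk
Hunk 7: at line 2 remove [kxdmt] add [sruc,fuujz] -> 8 lines: efl twv szu sruc fuujz ckiue nhny vjglk
Final line 4: sruc

Answer: sruc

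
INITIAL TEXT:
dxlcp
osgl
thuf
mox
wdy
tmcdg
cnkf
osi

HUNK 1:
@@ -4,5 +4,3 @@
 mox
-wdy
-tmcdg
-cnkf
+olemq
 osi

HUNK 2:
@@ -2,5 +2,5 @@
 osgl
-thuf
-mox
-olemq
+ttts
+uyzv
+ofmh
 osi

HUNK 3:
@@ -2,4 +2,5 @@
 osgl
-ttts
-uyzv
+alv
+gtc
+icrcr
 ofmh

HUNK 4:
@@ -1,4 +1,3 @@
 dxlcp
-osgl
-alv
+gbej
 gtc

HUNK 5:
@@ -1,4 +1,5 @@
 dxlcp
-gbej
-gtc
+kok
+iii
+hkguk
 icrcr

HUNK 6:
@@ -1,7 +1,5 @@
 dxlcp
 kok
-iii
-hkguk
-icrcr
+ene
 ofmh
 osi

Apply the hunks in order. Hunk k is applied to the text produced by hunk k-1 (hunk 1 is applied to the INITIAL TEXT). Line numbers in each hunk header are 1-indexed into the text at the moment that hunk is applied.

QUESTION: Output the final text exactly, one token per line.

Answer: dxlcp
kok
ene
ofmh
osi

Derivation:
Hunk 1: at line 4 remove [wdy,tmcdg,cnkf] add [olemq] -> 6 lines: dxlcp osgl thuf mox olemq osi
Hunk 2: at line 2 remove [thuf,mox,olemq] add [ttts,uyzv,ofmh] -> 6 lines: dxlcp osgl ttts uyzv ofmh osi
Hunk 3: at line 2 remove [ttts,uyzv] add [alv,gtc,icrcr] -> 7 lines: dxlcp osgl alv gtc icrcr ofmh osi
Hunk 4: at line 1 remove [osgl,alv] add [gbej] -> 6 lines: dxlcp gbej gtc icrcr ofmh osi
Hunk 5: at line 1 remove [gbej,gtc] add [kok,iii,hkguk] -> 7 lines: dxlcp kok iii hkguk icrcr ofmh osi
Hunk 6: at line 1 remove [iii,hkguk,icrcr] add [ene] -> 5 lines: dxlcp kok ene ofmh osi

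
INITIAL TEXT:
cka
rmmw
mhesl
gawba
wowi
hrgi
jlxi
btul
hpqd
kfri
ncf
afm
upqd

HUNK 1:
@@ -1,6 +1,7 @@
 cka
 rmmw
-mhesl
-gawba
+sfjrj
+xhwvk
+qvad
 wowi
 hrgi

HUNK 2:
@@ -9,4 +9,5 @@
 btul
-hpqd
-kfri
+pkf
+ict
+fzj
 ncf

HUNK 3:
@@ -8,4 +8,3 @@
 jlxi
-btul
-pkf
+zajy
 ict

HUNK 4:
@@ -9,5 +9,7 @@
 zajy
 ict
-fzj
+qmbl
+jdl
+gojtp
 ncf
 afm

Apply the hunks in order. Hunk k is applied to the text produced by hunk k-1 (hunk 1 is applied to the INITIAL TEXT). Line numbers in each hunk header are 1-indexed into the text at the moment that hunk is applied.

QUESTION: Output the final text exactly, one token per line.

Answer: cka
rmmw
sfjrj
xhwvk
qvad
wowi
hrgi
jlxi
zajy
ict
qmbl
jdl
gojtp
ncf
afm
upqd

Derivation:
Hunk 1: at line 1 remove [mhesl,gawba] add [sfjrj,xhwvk,qvad] -> 14 lines: cka rmmw sfjrj xhwvk qvad wowi hrgi jlxi btul hpqd kfri ncf afm upqd
Hunk 2: at line 9 remove [hpqd,kfri] add [pkf,ict,fzj] -> 15 lines: cka rmmw sfjrj xhwvk qvad wowi hrgi jlxi btul pkf ict fzj ncf afm upqd
Hunk 3: at line 8 remove [btul,pkf] add [zajy] -> 14 lines: cka rmmw sfjrj xhwvk qvad wowi hrgi jlxi zajy ict fzj ncf afm upqd
Hunk 4: at line 9 remove [fzj] add [qmbl,jdl,gojtp] -> 16 lines: cka rmmw sfjrj xhwvk qvad wowi hrgi jlxi zajy ict qmbl jdl gojtp ncf afm upqd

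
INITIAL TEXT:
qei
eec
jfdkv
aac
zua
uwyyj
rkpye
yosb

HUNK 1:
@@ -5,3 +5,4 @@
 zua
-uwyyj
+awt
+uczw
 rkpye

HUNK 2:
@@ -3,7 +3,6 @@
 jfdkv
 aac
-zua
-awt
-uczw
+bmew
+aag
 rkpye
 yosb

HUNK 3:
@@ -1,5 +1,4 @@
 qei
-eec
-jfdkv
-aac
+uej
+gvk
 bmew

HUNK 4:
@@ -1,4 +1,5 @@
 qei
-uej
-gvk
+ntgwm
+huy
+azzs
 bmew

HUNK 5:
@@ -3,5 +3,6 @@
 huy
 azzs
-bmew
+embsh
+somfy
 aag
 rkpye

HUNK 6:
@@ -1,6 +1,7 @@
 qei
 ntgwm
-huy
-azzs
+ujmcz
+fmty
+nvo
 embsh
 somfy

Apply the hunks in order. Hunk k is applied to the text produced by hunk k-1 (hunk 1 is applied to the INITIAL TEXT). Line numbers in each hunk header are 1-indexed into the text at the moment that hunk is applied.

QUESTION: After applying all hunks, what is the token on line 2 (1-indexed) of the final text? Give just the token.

Hunk 1: at line 5 remove [uwyyj] add [awt,uczw] -> 9 lines: qei eec jfdkv aac zua awt uczw rkpye yosb
Hunk 2: at line 3 remove [zua,awt,uczw] add [bmew,aag] -> 8 lines: qei eec jfdkv aac bmew aag rkpye yosb
Hunk 3: at line 1 remove [eec,jfdkv,aac] add [uej,gvk] -> 7 lines: qei uej gvk bmew aag rkpye yosb
Hunk 4: at line 1 remove [uej,gvk] add [ntgwm,huy,azzs] -> 8 lines: qei ntgwm huy azzs bmew aag rkpye yosb
Hunk 5: at line 3 remove [bmew] add [embsh,somfy] -> 9 lines: qei ntgwm huy azzs embsh somfy aag rkpye yosb
Hunk 6: at line 1 remove [huy,azzs] add [ujmcz,fmty,nvo] -> 10 lines: qei ntgwm ujmcz fmty nvo embsh somfy aag rkpye yosb
Final line 2: ntgwm

Answer: ntgwm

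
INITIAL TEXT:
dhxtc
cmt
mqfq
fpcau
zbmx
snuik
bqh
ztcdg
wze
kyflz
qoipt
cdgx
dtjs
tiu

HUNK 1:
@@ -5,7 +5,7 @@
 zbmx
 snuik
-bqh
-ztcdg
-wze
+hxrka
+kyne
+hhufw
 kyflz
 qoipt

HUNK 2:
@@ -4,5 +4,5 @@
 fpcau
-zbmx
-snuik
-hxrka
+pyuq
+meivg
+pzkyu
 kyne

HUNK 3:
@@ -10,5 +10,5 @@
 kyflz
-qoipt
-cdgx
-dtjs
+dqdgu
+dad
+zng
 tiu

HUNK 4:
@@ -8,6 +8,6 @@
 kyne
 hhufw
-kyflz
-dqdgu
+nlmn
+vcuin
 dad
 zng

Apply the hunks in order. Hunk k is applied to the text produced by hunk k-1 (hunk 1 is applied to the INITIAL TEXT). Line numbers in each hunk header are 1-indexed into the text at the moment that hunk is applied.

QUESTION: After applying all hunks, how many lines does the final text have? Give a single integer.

Hunk 1: at line 5 remove [bqh,ztcdg,wze] add [hxrka,kyne,hhufw] -> 14 lines: dhxtc cmt mqfq fpcau zbmx snuik hxrka kyne hhufw kyflz qoipt cdgx dtjs tiu
Hunk 2: at line 4 remove [zbmx,snuik,hxrka] add [pyuq,meivg,pzkyu] -> 14 lines: dhxtc cmt mqfq fpcau pyuq meivg pzkyu kyne hhufw kyflz qoipt cdgx dtjs tiu
Hunk 3: at line 10 remove [qoipt,cdgx,dtjs] add [dqdgu,dad,zng] -> 14 lines: dhxtc cmt mqfq fpcau pyuq meivg pzkyu kyne hhufw kyflz dqdgu dad zng tiu
Hunk 4: at line 8 remove [kyflz,dqdgu] add [nlmn,vcuin] -> 14 lines: dhxtc cmt mqfq fpcau pyuq meivg pzkyu kyne hhufw nlmn vcuin dad zng tiu
Final line count: 14

Answer: 14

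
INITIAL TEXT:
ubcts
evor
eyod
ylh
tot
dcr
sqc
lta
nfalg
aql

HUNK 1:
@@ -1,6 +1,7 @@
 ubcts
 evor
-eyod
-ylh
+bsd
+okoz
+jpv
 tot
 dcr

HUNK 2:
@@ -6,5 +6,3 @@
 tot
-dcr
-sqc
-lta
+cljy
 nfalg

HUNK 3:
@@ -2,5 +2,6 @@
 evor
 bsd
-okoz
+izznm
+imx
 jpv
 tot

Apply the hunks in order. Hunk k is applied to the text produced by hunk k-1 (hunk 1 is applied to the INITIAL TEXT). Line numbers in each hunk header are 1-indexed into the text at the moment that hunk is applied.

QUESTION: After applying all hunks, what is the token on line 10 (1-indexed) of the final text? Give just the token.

Hunk 1: at line 1 remove [eyod,ylh] add [bsd,okoz,jpv] -> 11 lines: ubcts evor bsd okoz jpv tot dcr sqc lta nfalg aql
Hunk 2: at line 6 remove [dcr,sqc,lta] add [cljy] -> 9 lines: ubcts evor bsd okoz jpv tot cljy nfalg aql
Hunk 3: at line 2 remove [okoz] add [izznm,imx] -> 10 lines: ubcts evor bsd izznm imx jpv tot cljy nfalg aql
Final line 10: aql

Answer: aql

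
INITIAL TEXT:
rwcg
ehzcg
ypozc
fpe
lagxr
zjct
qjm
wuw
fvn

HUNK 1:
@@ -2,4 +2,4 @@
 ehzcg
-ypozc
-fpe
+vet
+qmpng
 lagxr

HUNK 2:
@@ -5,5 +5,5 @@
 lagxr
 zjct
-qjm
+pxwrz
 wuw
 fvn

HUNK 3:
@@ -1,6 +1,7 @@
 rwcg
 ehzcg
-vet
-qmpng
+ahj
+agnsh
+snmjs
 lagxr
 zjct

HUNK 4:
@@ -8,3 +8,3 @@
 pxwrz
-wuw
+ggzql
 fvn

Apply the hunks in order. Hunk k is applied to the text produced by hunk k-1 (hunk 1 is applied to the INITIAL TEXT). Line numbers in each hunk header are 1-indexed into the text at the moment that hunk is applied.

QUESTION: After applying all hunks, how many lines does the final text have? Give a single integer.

Hunk 1: at line 2 remove [ypozc,fpe] add [vet,qmpng] -> 9 lines: rwcg ehzcg vet qmpng lagxr zjct qjm wuw fvn
Hunk 2: at line 5 remove [qjm] add [pxwrz] -> 9 lines: rwcg ehzcg vet qmpng lagxr zjct pxwrz wuw fvn
Hunk 3: at line 1 remove [vet,qmpng] add [ahj,agnsh,snmjs] -> 10 lines: rwcg ehzcg ahj agnsh snmjs lagxr zjct pxwrz wuw fvn
Hunk 4: at line 8 remove [wuw] add [ggzql] -> 10 lines: rwcg ehzcg ahj agnsh snmjs lagxr zjct pxwrz ggzql fvn
Final line count: 10

Answer: 10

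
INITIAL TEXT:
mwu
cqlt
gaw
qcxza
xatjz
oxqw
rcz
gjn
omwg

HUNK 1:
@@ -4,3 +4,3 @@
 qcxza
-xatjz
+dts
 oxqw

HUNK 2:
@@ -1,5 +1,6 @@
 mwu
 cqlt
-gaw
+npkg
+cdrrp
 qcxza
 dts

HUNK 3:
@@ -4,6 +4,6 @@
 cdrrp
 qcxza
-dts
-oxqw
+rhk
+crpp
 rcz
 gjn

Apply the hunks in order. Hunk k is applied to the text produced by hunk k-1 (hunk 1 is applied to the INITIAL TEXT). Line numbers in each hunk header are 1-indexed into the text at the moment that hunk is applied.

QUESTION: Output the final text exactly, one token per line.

Hunk 1: at line 4 remove [xatjz] add [dts] -> 9 lines: mwu cqlt gaw qcxza dts oxqw rcz gjn omwg
Hunk 2: at line 1 remove [gaw] add [npkg,cdrrp] -> 10 lines: mwu cqlt npkg cdrrp qcxza dts oxqw rcz gjn omwg
Hunk 3: at line 4 remove [dts,oxqw] add [rhk,crpp] -> 10 lines: mwu cqlt npkg cdrrp qcxza rhk crpp rcz gjn omwg

Answer: mwu
cqlt
npkg
cdrrp
qcxza
rhk
crpp
rcz
gjn
omwg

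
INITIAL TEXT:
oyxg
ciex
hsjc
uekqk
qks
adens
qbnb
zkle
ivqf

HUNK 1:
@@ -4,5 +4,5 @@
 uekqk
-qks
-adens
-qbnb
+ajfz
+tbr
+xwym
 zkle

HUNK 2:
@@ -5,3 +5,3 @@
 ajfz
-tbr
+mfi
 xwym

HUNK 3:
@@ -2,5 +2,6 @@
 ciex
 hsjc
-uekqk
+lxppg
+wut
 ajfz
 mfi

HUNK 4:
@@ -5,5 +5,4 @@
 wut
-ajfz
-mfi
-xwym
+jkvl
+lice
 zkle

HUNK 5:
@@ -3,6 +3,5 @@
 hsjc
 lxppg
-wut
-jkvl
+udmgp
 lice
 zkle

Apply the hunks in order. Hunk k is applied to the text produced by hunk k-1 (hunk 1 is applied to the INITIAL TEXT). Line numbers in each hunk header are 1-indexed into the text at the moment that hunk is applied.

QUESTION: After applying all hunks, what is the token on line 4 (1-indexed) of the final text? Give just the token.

Hunk 1: at line 4 remove [qks,adens,qbnb] add [ajfz,tbr,xwym] -> 9 lines: oyxg ciex hsjc uekqk ajfz tbr xwym zkle ivqf
Hunk 2: at line 5 remove [tbr] add [mfi] -> 9 lines: oyxg ciex hsjc uekqk ajfz mfi xwym zkle ivqf
Hunk 3: at line 2 remove [uekqk] add [lxppg,wut] -> 10 lines: oyxg ciex hsjc lxppg wut ajfz mfi xwym zkle ivqf
Hunk 4: at line 5 remove [ajfz,mfi,xwym] add [jkvl,lice] -> 9 lines: oyxg ciex hsjc lxppg wut jkvl lice zkle ivqf
Hunk 5: at line 3 remove [wut,jkvl] add [udmgp] -> 8 lines: oyxg ciex hsjc lxppg udmgp lice zkle ivqf
Final line 4: lxppg

Answer: lxppg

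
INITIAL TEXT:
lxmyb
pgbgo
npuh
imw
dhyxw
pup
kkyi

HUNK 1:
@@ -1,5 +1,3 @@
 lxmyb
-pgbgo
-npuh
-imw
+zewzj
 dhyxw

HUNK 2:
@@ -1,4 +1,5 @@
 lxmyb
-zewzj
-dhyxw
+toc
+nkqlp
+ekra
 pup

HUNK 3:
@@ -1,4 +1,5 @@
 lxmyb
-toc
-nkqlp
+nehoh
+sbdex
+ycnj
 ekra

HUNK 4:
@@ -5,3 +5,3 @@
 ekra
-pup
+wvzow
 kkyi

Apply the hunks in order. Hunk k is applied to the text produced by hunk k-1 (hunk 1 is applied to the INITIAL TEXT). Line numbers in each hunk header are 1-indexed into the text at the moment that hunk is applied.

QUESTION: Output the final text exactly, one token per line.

Answer: lxmyb
nehoh
sbdex
ycnj
ekra
wvzow
kkyi

Derivation:
Hunk 1: at line 1 remove [pgbgo,npuh,imw] add [zewzj] -> 5 lines: lxmyb zewzj dhyxw pup kkyi
Hunk 2: at line 1 remove [zewzj,dhyxw] add [toc,nkqlp,ekra] -> 6 lines: lxmyb toc nkqlp ekra pup kkyi
Hunk 3: at line 1 remove [toc,nkqlp] add [nehoh,sbdex,ycnj] -> 7 lines: lxmyb nehoh sbdex ycnj ekra pup kkyi
Hunk 4: at line 5 remove [pup] add [wvzow] -> 7 lines: lxmyb nehoh sbdex ycnj ekra wvzow kkyi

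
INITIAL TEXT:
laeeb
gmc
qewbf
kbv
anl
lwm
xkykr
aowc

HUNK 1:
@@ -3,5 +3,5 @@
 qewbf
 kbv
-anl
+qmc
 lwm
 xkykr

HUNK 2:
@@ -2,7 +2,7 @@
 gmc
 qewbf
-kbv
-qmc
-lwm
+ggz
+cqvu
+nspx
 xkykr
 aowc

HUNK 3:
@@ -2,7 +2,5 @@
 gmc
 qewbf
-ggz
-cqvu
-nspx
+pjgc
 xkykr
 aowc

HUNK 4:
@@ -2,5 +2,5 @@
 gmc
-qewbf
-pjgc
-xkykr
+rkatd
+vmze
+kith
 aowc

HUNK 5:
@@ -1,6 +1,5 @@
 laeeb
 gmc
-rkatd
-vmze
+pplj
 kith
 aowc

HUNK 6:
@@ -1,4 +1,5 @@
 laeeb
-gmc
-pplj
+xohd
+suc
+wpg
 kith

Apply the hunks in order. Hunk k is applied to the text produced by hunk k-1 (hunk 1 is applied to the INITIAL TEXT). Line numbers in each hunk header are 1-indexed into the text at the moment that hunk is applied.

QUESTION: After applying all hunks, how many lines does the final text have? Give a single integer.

Hunk 1: at line 3 remove [anl] add [qmc] -> 8 lines: laeeb gmc qewbf kbv qmc lwm xkykr aowc
Hunk 2: at line 2 remove [kbv,qmc,lwm] add [ggz,cqvu,nspx] -> 8 lines: laeeb gmc qewbf ggz cqvu nspx xkykr aowc
Hunk 3: at line 2 remove [ggz,cqvu,nspx] add [pjgc] -> 6 lines: laeeb gmc qewbf pjgc xkykr aowc
Hunk 4: at line 2 remove [qewbf,pjgc,xkykr] add [rkatd,vmze,kith] -> 6 lines: laeeb gmc rkatd vmze kith aowc
Hunk 5: at line 1 remove [rkatd,vmze] add [pplj] -> 5 lines: laeeb gmc pplj kith aowc
Hunk 6: at line 1 remove [gmc,pplj] add [xohd,suc,wpg] -> 6 lines: laeeb xohd suc wpg kith aowc
Final line count: 6

Answer: 6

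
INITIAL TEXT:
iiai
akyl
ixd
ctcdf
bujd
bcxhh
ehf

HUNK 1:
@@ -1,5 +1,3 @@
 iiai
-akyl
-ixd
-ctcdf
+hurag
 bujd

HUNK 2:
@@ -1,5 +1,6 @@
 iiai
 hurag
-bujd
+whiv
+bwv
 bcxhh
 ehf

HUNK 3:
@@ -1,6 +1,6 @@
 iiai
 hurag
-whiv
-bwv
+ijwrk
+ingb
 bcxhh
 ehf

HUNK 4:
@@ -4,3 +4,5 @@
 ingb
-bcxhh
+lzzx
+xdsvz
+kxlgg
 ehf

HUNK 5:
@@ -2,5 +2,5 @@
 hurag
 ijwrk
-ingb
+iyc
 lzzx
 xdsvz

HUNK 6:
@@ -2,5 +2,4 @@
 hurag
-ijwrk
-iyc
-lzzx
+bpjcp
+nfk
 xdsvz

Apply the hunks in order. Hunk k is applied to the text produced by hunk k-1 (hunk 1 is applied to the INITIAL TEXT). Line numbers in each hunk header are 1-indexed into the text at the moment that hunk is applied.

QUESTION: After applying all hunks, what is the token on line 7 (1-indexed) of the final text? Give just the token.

Answer: ehf

Derivation:
Hunk 1: at line 1 remove [akyl,ixd,ctcdf] add [hurag] -> 5 lines: iiai hurag bujd bcxhh ehf
Hunk 2: at line 1 remove [bujd] add [whiv,bwv] -> 6 lines: iiai hurag whiv bwv bcxhh ehf
Hunk 3: at line 1 remove [whiv,bwv] add [ijwrk,ingb] -> 6 lines: iiai hurag ijwrk ingb bcxhh ehf
Hunk 4: at line 4 remove [bcxhh] add [lzzx,xdsvz,kxlgg] -> 8 lines: iiai hurag ijwrk ingb lzzx xdsvz kxlgg ehf
Hunk 5: at line 2 remove [ingb] add [iyc] -> 8 lines: iiai hurag ijwrk iyc lzzx xdsvz kxlgg ehf
Hunk 6: at line 2 remove [ijwrk,iyc,lzzx] add [bpjcp,nfk] -> 7 lines: iiai hurag bpjcp nfk xdsvz kxlgg ehf
Final line 7: ehf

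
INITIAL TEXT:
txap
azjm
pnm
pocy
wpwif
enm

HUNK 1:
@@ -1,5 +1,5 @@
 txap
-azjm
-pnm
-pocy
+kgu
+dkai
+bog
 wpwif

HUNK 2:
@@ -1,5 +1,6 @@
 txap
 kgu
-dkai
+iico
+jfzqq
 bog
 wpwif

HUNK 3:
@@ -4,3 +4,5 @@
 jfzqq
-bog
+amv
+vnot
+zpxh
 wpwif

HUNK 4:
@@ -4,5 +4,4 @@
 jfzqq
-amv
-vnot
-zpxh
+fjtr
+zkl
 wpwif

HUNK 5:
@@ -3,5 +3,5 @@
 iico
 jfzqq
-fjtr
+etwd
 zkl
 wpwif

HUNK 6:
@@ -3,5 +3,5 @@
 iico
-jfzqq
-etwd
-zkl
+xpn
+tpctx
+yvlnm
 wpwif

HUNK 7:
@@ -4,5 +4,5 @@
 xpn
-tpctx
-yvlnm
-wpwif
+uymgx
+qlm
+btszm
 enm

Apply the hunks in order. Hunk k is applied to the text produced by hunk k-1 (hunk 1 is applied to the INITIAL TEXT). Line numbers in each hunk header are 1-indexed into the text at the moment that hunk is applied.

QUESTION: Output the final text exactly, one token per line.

Answer: txap
kgu
iico
xpn
uymgx
qlm
btszm
enm

Derivation:
Hunk 1: at line 1 remove [azjm,pnm,pocy] add [kgu,dkai,bog] -> 6 lines: txap kgu dkai bog wpwif enm
Hunk 2: at line 1 remove [dkai] add [iico,jfzqq] -> 7 lines: txap kgu iico jfzqq bog wpwif enm
Hunk 3: at line 4 remove [bog] add [amv,vnot,zpxh] -> 9 lines: txap kgu iico jfzqq amv vnot zpxh wpwif enm
Hunk 4: at line 4 remove [amv,vnot,zpxh] add [fjtr,zkl] -> 8 lines: txap kgu iico jfzqq fjtr zkl wpwif enm
Hunk 5: at line 3 remove [fjtr] add [etwd] -> 8 lines: txap kgu iico jfzqq etwd zkl wpwif enm
Hunk 6: at line 3 remove [jfzqq,etwd,zkl] add [xpn,tpctx,yvlnm] -> 8 lines: txap kgu iico xpn tpctx yvlnm wpwif enm
Hunk 7: at line 4 remove [tpctx,yvlnm,wpwif] add [uymgx,qlm,btszm] -> 8 lines: txap kgu iico xpn uymgx qlm btszm enm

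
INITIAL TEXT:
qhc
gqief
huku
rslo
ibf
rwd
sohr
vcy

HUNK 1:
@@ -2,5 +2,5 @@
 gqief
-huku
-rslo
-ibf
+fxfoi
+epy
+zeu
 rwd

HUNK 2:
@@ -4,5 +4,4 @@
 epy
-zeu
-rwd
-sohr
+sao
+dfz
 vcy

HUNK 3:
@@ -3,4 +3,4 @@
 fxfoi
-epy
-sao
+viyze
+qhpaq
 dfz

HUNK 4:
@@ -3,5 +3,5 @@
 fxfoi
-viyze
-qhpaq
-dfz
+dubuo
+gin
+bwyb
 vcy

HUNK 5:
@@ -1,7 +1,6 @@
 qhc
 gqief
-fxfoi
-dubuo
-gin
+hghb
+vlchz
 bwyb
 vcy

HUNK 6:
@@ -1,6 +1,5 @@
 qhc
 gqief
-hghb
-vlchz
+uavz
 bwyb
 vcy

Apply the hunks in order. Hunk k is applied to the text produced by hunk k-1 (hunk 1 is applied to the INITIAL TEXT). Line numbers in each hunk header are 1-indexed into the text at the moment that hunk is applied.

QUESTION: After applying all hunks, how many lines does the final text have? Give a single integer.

Answer: 5

Derivation:
Hunk 1: at line 2 remove [huku,rslo,ibf] add [fxfoi,epy,zeu] -> 8 lines: qhc gqief fxfoi epy zeu rwd sohr vcy
Hunk 2: at line 4 remove [zeu,rwd,sohr] add [sao,dfz] -> 7 lines: qhc gqief fxfoi epy sao dfz vcy
Hunk 3: at line 3 remove [epy,sao] add [viyze,qhpaq] -> 7 lines: qhc gqief fxfoi viyze qhpaq dfz vcy
Hunk 4: at line 3 remove [viyze,qhpaq,dfz] add [dubuo,gin,bwyb] -> 7 lines: qhc gqief fxfoi dubuo gin bwyb vcy
Hunk 5: at line 1 remove [fxfoi,dubuo,gin] add [hghb,vlchz] -> 6 lines: qhc gqief hghb vlchz bwyb vcy
Hunk 6: at line 1 remove [hghb,vlchz] add [uavz] -> 5 lines: qhc gqief uavz bwyb vcy
Final line count: 5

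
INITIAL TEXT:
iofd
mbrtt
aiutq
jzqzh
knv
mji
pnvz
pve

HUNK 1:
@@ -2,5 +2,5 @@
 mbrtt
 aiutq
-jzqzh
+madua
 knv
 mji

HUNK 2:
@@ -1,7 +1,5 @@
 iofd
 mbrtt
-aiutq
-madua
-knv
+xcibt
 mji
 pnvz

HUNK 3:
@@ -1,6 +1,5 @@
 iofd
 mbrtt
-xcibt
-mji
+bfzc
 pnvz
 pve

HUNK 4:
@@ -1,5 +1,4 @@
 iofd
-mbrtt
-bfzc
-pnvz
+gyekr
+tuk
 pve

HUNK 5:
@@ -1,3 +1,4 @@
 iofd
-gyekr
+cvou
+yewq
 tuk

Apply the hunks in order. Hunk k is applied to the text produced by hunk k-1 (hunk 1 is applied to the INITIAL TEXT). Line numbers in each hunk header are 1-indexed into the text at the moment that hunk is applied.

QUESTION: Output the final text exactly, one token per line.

Hunk 1: at line 2 remove [jzqzh] add [madua] -> 8 lines: iofd mbrtt aiutq madua knv mji pnvz pve
Hunk 2: at line 1 remove [aiutq,madua,knv] add [xcibt] -> 6 lines: iofd mbrtt xcibt mji pnvz pve
Hunk 3: at line 1 remove [xcibt,mji] add [bfzc] -> 5 lines: iofd mbrtt bfzc pnvz pve
Hunk 4: at line 1 remove [mbrtt,bfzc,pnvz] add [gyekr,tuk] -> 4 lines: iofd gyekr tuk pve
Hunk 5: at line 1 remove [gyekr] add [cvou,yewq] -> 5 lines: iofd cvou yewq tuk pve

Answer: iofd
cvou
yewq
tuk
pve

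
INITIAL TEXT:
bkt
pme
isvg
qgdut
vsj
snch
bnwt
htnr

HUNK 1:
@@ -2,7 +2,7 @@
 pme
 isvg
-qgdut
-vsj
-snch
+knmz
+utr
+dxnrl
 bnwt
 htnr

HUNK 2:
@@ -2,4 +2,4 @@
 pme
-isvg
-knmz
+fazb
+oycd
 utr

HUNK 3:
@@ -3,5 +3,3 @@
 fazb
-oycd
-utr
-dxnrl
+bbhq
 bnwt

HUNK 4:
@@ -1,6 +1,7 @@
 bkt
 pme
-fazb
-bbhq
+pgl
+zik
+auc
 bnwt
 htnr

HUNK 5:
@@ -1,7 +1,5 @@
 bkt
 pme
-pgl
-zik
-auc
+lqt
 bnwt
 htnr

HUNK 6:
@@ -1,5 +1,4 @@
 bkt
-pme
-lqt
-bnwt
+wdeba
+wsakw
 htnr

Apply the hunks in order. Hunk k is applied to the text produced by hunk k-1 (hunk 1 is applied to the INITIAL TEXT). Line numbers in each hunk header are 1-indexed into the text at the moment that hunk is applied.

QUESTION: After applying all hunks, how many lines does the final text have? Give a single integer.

Hunk 1: at line 2 remove [qgdut,vsj,snch] add [knmz,utr,dxnrl] -> 8 lines: bkt pme isvg knmz utr dxnrl bnwt htnr
Hunk 2: at line 2 remove [isvg,knmz] add [fazb,oycd] -> 8 lines: bkt pme fazb oycd utr dxnrl bnwt htnr
Hunk 3: at line 3 remove [oycd,utr,dxnrl] add [bbhq] -> 6 lines: bkt pme fazb bbhq bnwt htnr
Hunk 4: at line 1 remove [fazb,bbhq] add [pgl,zik,auc] -> 7 lines: bkt pme pgl zik auc bnwt htnr
Hunk 5: at line 1 remove [pgl,zik,auc] add [lqt] -> 5 lines: bkt pme lqt bnwt htnr
Hunk 6: at line 1 remove [pme,lqt,bnwt] add [wdeba,wsakw] -> 4 lines: bkt wdeba wsakw htnr
Final line count: 4

Answer: 4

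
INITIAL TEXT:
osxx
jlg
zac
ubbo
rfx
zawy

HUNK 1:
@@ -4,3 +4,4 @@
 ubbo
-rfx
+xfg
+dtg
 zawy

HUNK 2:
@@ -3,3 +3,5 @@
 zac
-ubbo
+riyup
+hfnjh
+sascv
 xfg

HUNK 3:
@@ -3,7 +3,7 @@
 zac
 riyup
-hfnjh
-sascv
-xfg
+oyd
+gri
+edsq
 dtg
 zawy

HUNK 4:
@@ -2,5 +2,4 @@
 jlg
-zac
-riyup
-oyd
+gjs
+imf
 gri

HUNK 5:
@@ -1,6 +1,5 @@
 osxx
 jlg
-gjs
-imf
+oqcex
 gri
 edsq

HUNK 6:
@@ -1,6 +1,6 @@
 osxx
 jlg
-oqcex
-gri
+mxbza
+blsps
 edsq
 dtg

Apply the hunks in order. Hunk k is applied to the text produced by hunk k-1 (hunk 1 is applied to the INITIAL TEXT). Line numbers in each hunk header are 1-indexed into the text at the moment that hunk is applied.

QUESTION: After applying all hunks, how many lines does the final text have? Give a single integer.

Hunk 1: at line 4 remove [rfx] add [xfg,dtg] -> 7 lines: osxx jlg zac ubbo xfg dtg zawy
Hunk 2: at line 3 remove [ubbo] add [riyup,hfnjh,sascv] -> 9 lines: osxx jlg zac riyup hfnjh sascv xfg dtg zawy
Hunk 3: at line 3 remove [hfnjh,sascv,xfg] add [oyd,gri,edsq] -> 9 lines: osxx jlg zac riyup oyd gri edsq dtg zawy
Hunk 4: at line 2 remove [zac,riyup,oyd] add [gjs,imf] -> 8 lines: osxx jlg gjs imf gri edsq dtg zawy
Hunk 5: at line 1 remove [gjs,imf] add [oqcex] -> 7 lines: osxx jlg oqcex gri edsq dtg zawy
Hunk 6: at line 1 remove [oqcex,gri] add [mxbza,blsps] -> 7 lines: osxx jlg mxbza blsps edsq dtg zawy
Final line count: 7

Answer: 7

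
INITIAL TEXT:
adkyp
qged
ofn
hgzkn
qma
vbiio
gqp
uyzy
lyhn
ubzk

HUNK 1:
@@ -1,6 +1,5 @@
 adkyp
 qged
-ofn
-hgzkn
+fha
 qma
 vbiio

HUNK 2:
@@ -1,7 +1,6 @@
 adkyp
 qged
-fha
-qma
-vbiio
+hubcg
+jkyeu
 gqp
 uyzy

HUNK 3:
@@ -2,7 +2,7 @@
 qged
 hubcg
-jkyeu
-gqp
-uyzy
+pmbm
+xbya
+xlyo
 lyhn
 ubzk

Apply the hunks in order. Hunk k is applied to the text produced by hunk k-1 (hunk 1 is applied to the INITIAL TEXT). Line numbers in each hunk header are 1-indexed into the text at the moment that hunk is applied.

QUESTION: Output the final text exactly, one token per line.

Answer: adkyp
qged
hubcg
pmbm
xbya
xlyo
lyhn
ubzk

Derivation:
Hunk 1: at line 1 remove [ofn,hgzkn] add [fha] -> 9 lines: adkyp qged fha qma vbiio gqp uyzy lyhn ubzk
Hunk 2: at line 1 remove [fha,qma,vbiio] add [hubcg,jkyeu] -> 8 lines: adkyp qged hubcg jkyeu gqp uyzy lyhn ubzk
Hunk 3: at line 2 remove [jkyeu,gqp,uyzy] add [pmbm,xbya,xlyo] -> 8 lines: adkyp qged hubcg pmbm xbya xlyo lyhn ubzk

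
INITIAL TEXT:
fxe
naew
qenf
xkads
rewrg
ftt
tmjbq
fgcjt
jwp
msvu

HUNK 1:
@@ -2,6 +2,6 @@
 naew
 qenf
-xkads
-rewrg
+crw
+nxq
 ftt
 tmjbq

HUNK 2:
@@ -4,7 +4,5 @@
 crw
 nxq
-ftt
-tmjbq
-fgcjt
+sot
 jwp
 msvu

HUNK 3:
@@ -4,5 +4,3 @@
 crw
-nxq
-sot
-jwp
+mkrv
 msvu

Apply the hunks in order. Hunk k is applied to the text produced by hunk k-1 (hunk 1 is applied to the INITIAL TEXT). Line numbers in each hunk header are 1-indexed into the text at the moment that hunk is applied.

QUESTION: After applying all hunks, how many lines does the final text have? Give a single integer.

Hunk 1: at line 2 remove [xkads,rewrg] add [crw,nxq] -> 10 lines: fxe naew qenf crw nxq ftt tmjbq fgcjt jwp msvu
Hunk 2: at line 4 remove [ftt,tmjbq,fgcjt] add [sot] -> 8 lines: fxe naew qenf crw nxq sot jwp msvu
Hunk 3: at line 4 remove [nxq,sot,jwp] add [mkrv] -> 6 lines: fxe naew qenf crw mkrv msvu
Final line count: 6

Answer: 6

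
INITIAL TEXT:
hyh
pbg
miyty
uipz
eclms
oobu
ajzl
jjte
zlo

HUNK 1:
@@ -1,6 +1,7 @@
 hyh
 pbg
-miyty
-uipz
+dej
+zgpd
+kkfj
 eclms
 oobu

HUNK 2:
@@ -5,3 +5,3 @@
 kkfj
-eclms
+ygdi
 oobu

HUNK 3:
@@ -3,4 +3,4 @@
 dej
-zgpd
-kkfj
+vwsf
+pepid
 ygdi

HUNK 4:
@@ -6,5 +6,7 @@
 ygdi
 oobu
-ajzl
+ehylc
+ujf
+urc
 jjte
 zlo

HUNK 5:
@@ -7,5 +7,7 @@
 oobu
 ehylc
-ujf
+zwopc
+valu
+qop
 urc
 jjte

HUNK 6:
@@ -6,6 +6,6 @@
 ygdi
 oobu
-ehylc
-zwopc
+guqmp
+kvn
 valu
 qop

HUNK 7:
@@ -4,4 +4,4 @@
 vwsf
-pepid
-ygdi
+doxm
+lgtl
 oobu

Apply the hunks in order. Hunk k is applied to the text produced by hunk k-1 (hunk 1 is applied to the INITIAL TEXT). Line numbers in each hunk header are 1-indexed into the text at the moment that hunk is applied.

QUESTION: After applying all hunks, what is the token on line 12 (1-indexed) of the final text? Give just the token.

Answer: urc

Derivation:
Hunk 1: at line 1 remove [miyty,uipz] add [dej,zgpd,kkfj] -> 10 lines: hyh pbg dej zgpd kkfj eclms oobu ajzl jjte zlo
Hunk 2: at line 5 remove [eclms] add [ygdi] -> 10 lines: hyh pbg dej zgpd kkfj ygdi oobu ajzl jjte zlo
Hunk 3: at line 3 remove [zgpd,kkfj] add [vwsf,pepid] -> 10 lines: hyh pbg dej vwsf pepid ygdi oobu ajzl jjte zlo
Hunk 4: at line 6 remove [ajzl] add [ehylc,ujf,urc] -> 12 lines: hyh pbg dej vwsf pepid ygdi oobu ehylc ujf urc jjte zlo
Hunk 5: at line 7 remove [ujf] add [zwopc,valu,qop] -> 14 lines: hyh pbg dej vwsf pepid ygdi oobu ehylc zwopc valu qop urc jjte zlo
Hunk 6: at line 6 remove [ehylc,zwopc] add [guqmp,kvn] -> 14 lines: hyh pbg dej vwsf pepid ygdi oobu guqmp kvn valu qop urc jjte zlo
Hunk 7: at line 4 remove [pepid,ygdi] add [doxm,lgtl] -> 14 lines: hyh pbg dej vwsf doxm lgtl oobu guqmp kvn valu qop urc jjte zlo
Final line 12: urc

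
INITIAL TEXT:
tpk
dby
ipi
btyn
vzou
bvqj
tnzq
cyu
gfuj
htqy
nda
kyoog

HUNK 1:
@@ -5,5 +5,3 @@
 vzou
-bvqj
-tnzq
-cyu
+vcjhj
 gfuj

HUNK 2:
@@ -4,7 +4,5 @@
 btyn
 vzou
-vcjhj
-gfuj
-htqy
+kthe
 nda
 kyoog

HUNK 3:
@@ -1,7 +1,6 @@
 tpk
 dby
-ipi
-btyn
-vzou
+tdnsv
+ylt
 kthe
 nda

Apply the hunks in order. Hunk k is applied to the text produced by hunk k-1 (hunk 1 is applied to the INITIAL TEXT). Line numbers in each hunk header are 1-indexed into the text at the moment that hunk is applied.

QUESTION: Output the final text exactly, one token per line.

Answer: tpk
dby
tdnsv
ylt
kthe
nda
kyoog

Derivation:
Hunk 1: at line 5 remove [bvqj,tnzq,cyu] add [vcjhj] -> 10 lines: tpk dby ipi btyn vzou vcjhj gfuj htqy nda kyoog
Hunk 2: at line 4 remove [vcjhj,gfuj,htqy] add [kthe] -> 8 lines: tpk dby ipi btyn vzou kthe nda kyoog
Hunk 3: at line 1 remove [ipi,btyn,vzou] add [tdnsv,ylt] -> 7 lines: tpk dby tdnsv ylt kthe nda kyoog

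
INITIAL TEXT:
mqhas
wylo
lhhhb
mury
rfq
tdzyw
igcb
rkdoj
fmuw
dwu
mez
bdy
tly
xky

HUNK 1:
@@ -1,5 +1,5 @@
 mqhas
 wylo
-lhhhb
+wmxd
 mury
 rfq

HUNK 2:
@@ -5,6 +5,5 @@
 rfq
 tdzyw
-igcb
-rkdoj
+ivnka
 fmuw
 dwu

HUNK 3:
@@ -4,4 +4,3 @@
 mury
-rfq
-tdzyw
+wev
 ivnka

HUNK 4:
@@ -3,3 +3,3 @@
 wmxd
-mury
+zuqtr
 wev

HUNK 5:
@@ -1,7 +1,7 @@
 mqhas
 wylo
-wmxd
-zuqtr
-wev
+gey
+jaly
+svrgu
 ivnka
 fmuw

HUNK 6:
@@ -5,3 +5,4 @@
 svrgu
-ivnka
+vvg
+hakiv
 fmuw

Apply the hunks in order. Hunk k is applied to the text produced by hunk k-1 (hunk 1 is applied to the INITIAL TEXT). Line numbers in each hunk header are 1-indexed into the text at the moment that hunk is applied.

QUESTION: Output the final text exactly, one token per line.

Hunk 1: at line 1 remove [lhhhb] add [wmxd] -> 14 lines: mqhas wylo wmxd mury rfq tdzyw igcb rkdoj fmuw dwu mez bdy tly xky
Hunk 2: at line 5 remove [igcb,rkdoj] add [ivnka] -> 13 lines: mqhas wylo wmxd mury rfq tdzyw ivnka fmuw dwu mez bdy tly xky
Hunk 3: at line 4 remove [rfq,tdzyw] add [wev] -> 12 lines: mqhas wylo wmxd mury wev ivnka fmuw dwu mez bdy tly xky
Hunk 4: at line 3 remove [mury] add [zuqtr] -> 12 lines: mqhas wylo wmxd zuqtr wev ivnka fmuw dwu mez bdy tly xky
Hunk 5: at line 1 remove [wmxd,zuqtr,wev] add [gey,jaly,svrgu] -> 12 lines: mqhas wylo gey jaly svrgu ivnka fmuw dwu mez bdy tly xky
Hunk 6: at line 5 remove [ivnka] add [vvg,hakiv] -> 13 lines: mqhas wylo gey jaly svrgu vvg hakiv fmuw dwu mez bdy tly xky

Answer: mqhas
wylo
gey
jaly
svrgu
vvg
hakiv
fmuw
dwu
mez
bdy
tly
xky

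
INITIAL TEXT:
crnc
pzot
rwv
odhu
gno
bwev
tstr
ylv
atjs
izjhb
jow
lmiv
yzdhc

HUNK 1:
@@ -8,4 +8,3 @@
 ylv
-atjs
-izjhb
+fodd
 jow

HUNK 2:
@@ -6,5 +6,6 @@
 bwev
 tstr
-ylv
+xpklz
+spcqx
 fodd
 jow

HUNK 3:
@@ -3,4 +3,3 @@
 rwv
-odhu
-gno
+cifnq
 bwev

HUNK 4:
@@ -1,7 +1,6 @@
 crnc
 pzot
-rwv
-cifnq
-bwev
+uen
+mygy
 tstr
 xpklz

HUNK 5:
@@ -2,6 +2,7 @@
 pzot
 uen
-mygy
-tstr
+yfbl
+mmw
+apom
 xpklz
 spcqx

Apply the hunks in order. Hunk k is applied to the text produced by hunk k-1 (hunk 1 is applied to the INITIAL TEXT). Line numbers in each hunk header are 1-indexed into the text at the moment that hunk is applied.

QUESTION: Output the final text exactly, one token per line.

Answer: crnc
pzot
uen
yfbl
mmw
apom
xpklz
spcqx
fodd
jow
lmiv
yzdhc

Derivation:
Hunk 1: at line 8 remove [atjs,izjhb] add [fodd] -> 12 lines: crnc pzot rwv odhu gno bwev tstr ylv fodd jow lmiv yzdhc
Hunk 2: at line 6 remove [ylv] add [xpklz,spcqx] -> 13 lines: crnc pzot rwv odhu gno bwev tstr xpklz spcqx fodd jow lmiv yzdhc
Hunk 3: at line 3 remove [odhu,gno] add [cifnq] -> 12 lines: crnc pzot rwv cifnq bwev tstr xpklz spcqx fodd jow lmiv yzdhc
Hunk 4: at line 1 remove [rwv,cifnq,bwev] add [uen,mygy] -> 11 lines: crnc pzot uen mygy tstr xpklz spcqx fodd jow lmiv yzdhc
Hunk 5: at line 2 remove [mygy,tstr] add [yfbl,mmw,apom] -> 12 lines: crnc pzot uen yfbl mmw apom xpklz spcqx fodd jow lmiv yzdhc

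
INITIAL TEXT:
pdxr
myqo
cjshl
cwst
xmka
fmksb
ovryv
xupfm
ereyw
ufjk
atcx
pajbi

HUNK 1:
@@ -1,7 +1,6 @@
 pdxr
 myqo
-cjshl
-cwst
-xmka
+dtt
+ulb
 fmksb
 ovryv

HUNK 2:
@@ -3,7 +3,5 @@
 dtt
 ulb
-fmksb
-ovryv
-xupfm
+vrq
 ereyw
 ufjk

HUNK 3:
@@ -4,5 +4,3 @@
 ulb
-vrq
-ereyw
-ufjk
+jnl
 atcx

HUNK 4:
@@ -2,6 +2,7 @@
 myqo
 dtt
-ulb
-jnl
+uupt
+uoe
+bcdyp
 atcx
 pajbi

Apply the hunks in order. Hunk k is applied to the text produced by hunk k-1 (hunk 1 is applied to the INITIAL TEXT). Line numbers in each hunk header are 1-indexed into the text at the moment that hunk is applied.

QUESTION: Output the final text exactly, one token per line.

Hunk 1: at line 1 remove [cjshl,cwst,xmka] add [dtt,ulb] -> 11 lines: pdxr myqo dtt ulb fmksb ovryv xupfm ereyw ufjk atcx pajbi
Hunk 2: at line 3 remove [fmksb,ovryv,xupfm] add [vrq] -> 9 lines: pdxr myqo dtt ulb vrq ereyw ufjk atcx pajbi
Hunk 3: at line 4 remove [vrq,ereyw,ufjk] add [jnl] -> 7 lines: pdxr myqo dtt ulb jnl atcx pajbi
Hunk 4: at line 2 remove [ulb,jnl] add [uupt,uoe,bcdyp] -> 8 lines: pdxr myqo dtt uupt uoe bcdyp atcx pajbi

Answer: pdxr
myqo
dtt
uupt
uoe
bcdyp
atcx
pajbi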